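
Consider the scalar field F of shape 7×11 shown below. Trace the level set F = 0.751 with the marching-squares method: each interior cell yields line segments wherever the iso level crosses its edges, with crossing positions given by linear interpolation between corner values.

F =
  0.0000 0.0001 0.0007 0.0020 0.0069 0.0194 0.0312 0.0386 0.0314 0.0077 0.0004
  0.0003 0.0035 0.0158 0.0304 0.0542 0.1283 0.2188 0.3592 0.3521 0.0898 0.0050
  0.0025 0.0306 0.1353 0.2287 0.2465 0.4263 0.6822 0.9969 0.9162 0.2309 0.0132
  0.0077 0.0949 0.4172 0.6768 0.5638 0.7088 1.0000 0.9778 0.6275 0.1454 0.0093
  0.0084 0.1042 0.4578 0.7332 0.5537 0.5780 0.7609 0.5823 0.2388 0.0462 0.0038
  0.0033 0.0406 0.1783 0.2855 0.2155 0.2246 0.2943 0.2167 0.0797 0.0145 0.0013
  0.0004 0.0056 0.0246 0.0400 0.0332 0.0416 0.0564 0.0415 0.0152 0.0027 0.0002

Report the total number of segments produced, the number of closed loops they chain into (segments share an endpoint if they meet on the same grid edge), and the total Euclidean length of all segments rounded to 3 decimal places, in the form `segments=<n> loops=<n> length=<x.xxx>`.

cell (1,6): code 0100 → (1.614,7.000)–(2.000,6.219)
cell (1,7): code 1100 → (1.707,8.000)–(1.614,7.000)
cell (1,8): code 1000 → (2.000,8.241)–(1.707,8.000)
cell (2,5): code 0100 → (2.216,6.000)–(3.000,5.145)
cell (2,6): code 1110 → (2.000,6.219)–(2.216,6.000)
cell (2,7): code 1011 → (3.000,7.647)–(2.572,8.000)
cell (2,8): code 0001 → (2.572,8.000)–(2.000,8.241)
cell (3,5): code 0110 → (3.000,5.145)–(4.000,5.946)
cell (3,6): code 1011 → (4.000,6.055)–(3.573,7.000)
cell (3,7): code 0001 → (3.573,7.000)–(3.000,7.647)
cell (4,5): code 0010 → (4.000,5.946)–(4.021,6.000)
cell (4,6): code 0001 → (4.021,6.000)–(4.000,6.055)
total: 12 segments, chained into 1 closed loop(s), length Σ = 8.197662

segments=12 loops=1 length=8.198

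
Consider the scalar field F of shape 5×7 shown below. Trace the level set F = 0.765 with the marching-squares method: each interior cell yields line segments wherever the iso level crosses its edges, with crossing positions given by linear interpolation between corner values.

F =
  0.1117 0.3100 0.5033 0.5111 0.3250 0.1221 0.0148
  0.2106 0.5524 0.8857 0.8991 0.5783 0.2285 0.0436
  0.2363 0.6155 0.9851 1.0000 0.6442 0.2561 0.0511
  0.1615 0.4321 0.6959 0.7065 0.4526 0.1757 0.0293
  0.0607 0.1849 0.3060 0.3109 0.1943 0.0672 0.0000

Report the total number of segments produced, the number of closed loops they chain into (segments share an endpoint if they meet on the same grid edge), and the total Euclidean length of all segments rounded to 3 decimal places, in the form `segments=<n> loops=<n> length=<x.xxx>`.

cell (0,1): code 0100 → (0.684,2.000)–(1.000,1.638)
cell (0,2): code 1100 → (0.654,3.000)–(0.684,2.000)
cell (0,3): code 1000 → (1.000,3.418)–(0.654,3.000)
cell (1,1): code 0110 → (1.000,1.638)–(2.000,1.404)
cell (1,3): code 1001 → (2.000,3.660)–(1.000,3.418)
cell (2,1): code 0010 → (2.000,1.404)–(2.761,2.000)
cell (2,2): code 0011 → (2.761,2.000)–(2.801,3.000)
cell (2,3): code 0001 → (2.801,3.000)–(2.000,3.660)
total: 8 segments, chained into 1 closed loop(s), length Σ = 7.084162

segments=8 loops=1 length=7.084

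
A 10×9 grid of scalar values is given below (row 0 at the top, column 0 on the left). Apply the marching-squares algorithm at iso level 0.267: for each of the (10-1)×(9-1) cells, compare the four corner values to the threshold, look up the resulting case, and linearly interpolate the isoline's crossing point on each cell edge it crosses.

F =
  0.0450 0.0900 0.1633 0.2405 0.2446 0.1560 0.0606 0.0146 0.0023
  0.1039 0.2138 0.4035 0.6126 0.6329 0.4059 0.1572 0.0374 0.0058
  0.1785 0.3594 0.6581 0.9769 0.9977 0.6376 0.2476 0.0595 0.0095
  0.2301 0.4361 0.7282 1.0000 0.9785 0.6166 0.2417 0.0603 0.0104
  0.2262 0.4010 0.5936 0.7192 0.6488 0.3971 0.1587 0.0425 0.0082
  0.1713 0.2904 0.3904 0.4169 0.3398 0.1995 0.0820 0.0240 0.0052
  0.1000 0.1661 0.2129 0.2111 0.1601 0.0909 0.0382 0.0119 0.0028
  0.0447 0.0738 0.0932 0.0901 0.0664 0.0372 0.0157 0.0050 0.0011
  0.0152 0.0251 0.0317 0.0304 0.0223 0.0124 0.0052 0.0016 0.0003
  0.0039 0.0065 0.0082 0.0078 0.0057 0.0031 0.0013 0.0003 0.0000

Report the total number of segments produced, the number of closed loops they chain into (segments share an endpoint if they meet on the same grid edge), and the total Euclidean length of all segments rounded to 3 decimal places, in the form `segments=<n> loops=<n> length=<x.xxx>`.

cell (0,1): code 0100 → (0.432,2.000)–(1.000,1.280)
cell (0,2): code 1100 → (0.071,3.000)–(0.432,2.000)
cell (0,3): code 1100 → (0.058,4.000)–(0.071,3.000)
cell (0,4): code 1100 → (0.444,5.000)–(0.058,4.000)
cell (0,5): code 1000 → (1.000,5.559)–(0.444,5.000)
cell (1,0): code 0100 → (1.365,1.000)–(2.000,0.489)
cell (1,1): code 1110 → (1.000,1.280)–(1.365,1.000)
cell (1,5): code 1001 → (2.000,5.950)–(1.000,5.559)
cell (2,0): code 0110 → (2.000,0.489)–(3.000,0.179)
cell (2,5): code 1001 → (3.000,5.933)–(2.000,5.950)
cell (3,0): code 0110 → (3.000,0.179)–(4.000,0.233)
cell (3,5): code 1001 → (4.000,5.546)–(3.000,5.933)
cell (4,0): code 0110 → (4.000,0.233)–(5.000,0.804)
cell (4,4): code 1011 → (5.000,4.519)–(4.658,5.000)
cell (4,5): code 0001 → (4.658,5.000)–(4.000,5.546)
cell (5,0): code 0010 → (5.000,0.804)–(5.188,1.000)
cell (5,1): code 0011 → (5.188,1.000)–(5.695,2.000)
cell (5,2): code 0011 → (5.695,2.000)–(5.728,3.000)
cell (5,3): code 0011 → (5.728,3.000)–(5.405,4.000)
cell (5,4): code 0001 → (5.405,4.000)–(5.000,4.519)
total: 20 segments, chained into 1 closed loop(s), length Σ = 18.009452

segments=20 loops=1 length=18.009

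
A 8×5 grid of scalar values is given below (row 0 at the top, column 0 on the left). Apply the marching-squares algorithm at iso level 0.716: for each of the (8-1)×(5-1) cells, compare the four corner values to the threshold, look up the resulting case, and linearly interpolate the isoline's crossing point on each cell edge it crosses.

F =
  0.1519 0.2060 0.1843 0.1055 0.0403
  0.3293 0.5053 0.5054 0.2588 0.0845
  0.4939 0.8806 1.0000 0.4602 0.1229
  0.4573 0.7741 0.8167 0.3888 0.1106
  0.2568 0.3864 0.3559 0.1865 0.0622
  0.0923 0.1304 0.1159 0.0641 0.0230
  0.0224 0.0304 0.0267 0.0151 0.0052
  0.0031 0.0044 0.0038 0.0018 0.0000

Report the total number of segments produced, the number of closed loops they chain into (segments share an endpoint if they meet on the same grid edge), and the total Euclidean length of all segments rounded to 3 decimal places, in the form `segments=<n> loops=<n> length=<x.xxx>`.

cell (1,0): code 0100 → (1.561,1.000)–(2.000,0.574)
cell (1,1): code 1100 → (1.426,2.000)–(1.561,1.000)
cell (1,2): code 1000 → (2.000,2.526)–(1.426,2.000)
cell (2,0): code 0110 → (2.000,0.574)–(3.000,0.817)
cell (2,2): code 1001 → (3.000,2.235)–(2.000,2.526)
cell (3,0): code 0010 → (3.000,0.817)–(3.150,1.000)
cell (3,1): code 0011 → (3.150,1.000)–(3.219,2.000)
cell (3,2): code 0001 → (3.219,2.000)–(3.000,2.235)
total: 8 segments, chained into 1 closed loop(s), length Σ = 6.029809

segments=8 loops=1 length=6.030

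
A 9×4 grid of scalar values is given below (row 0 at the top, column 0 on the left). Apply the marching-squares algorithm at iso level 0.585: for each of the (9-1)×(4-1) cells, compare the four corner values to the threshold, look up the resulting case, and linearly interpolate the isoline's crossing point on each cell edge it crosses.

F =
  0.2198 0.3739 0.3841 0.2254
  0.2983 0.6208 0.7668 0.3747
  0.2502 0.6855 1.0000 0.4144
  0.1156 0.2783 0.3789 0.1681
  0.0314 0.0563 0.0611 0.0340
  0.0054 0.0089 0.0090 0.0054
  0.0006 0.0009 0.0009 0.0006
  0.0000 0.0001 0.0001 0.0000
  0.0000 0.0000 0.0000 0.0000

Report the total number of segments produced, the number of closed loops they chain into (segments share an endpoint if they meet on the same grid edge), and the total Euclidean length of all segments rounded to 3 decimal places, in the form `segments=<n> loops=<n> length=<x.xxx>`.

cell (0,0): code 0100 → (0.855,1.000)–(1.000,0.889)
cell (0,1): code 1100 → (0.525,2.000)–(0.855,1.000)
cell (0,2): code 1000 → (1.000,2.464)–(0.525,2.000)
cell (1,0): code 0110 → (1.000,0.889)–(2.000,0.769)
cell (1,2): code 1001 → (2.000,2.709)–(1.000,2.464)
cell (2,0): code 0010 → (2.000,0.769)–(2.247,1.000)
cell (2,1): code 0011 → (2.247,1.000)–(2.668,2.000)
cell (2,2): code 0001 → (2.668,2.000)–(2.000,2.709)
total: 8 segments, chained into 1 closed loop(s), length Σ = 6.333326

segments=8 loops=1 length=6.333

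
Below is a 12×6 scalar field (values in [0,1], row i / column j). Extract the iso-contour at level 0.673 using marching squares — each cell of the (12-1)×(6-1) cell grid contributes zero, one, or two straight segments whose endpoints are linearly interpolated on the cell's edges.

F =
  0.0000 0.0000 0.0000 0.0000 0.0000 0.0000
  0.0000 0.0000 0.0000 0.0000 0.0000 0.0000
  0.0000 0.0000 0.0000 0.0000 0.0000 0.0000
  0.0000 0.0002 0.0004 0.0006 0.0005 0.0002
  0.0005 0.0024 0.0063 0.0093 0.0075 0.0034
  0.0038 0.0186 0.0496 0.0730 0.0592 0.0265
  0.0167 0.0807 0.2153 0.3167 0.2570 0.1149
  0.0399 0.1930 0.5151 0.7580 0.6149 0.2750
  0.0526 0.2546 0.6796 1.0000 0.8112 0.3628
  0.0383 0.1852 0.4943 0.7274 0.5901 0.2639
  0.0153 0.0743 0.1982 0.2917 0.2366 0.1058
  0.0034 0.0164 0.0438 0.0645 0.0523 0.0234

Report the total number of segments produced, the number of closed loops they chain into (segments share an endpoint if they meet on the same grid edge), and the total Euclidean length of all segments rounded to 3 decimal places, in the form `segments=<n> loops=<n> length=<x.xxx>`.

segments=12 loops=1 length=6.856

cell (6,2): code 0100 → (6.807,3.000)–(7.000,2.650)
cell (6,3): code 1000 → (7.000,3.594)–(6.807,3.000)
cell (7,1): code 0100 → (7.960,2.000)–(8.000,1.984)
cell (7,2): code 1110 → (7.000,2.650)–(7.960,2.000)
cell (7,3): code 1101 → (7.296,4.000)–(7.000,3.594)
cell (7,4): code 1000 → (8.000,4.308)–(7.296,4.000)
cell (8,1): code 0010 → (8.000,1.984)–(8.036,2.000)
cell (8,2): code 0111 → (8.036,2.000)–(9.000,2.767)
cell (8,3): code 1011 → (9.000,3.396)–(8.625,4.000)
cell (8,4): code 0001 → (8.625,4.000)–(8.000,4.308)
cell (9,2): code 0010 → (9.000,2.767)–(9.125,3.000)
cell (9,3): code 0001 → (9.125,3.000)–(9.000,3.396)
total: 12 segments, chained into 1 closed loop(s), length Σ = 6.855731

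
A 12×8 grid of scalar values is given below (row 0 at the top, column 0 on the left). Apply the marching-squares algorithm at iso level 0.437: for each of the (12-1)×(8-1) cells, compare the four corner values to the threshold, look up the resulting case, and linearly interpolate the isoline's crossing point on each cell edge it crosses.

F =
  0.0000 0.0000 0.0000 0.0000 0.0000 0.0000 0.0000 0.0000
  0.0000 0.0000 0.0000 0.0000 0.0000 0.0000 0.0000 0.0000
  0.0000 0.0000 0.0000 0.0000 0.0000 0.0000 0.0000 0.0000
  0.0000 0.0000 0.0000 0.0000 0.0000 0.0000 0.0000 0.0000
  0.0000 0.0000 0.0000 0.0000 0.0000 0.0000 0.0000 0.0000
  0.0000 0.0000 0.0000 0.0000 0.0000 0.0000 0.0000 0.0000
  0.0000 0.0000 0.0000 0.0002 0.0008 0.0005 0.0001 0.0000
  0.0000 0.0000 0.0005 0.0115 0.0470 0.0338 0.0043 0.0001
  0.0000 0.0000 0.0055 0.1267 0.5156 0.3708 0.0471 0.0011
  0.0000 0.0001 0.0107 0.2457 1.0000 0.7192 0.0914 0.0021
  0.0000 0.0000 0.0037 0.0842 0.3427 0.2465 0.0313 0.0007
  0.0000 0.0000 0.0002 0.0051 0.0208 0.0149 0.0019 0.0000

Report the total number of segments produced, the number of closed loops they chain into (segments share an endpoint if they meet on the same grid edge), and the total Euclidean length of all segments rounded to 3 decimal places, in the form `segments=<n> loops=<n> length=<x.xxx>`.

cell (7,3): code 0100 → (7.832,4.000)–(8.000,3.798)
cell (7,4): code 1000 → (8.000,4.543)–(7.832,4.000)
cell (8,3): code 0110 → (8.000,3.798)–(9.000,3.254)
cell (8,4): code 1101 → (8.190,5.000)–(8.000,4.543)
cell (8,5): code 1000 → (9.000,5.450)–(8.190,5.000)
cell (9,3): code 0010 → (9.000,3.254)–(9.857,4.000)
cell (9,4): code 0011 → (9.857,4.000)–(9.597,5.000)
cell (9,5): code 0001 → (9.597,5.000)–(9.000,5.450)
total: 8 segments, chained into 1 closed loop(s), length Σ = 6.307308

segments=8 loops=1 length=6.307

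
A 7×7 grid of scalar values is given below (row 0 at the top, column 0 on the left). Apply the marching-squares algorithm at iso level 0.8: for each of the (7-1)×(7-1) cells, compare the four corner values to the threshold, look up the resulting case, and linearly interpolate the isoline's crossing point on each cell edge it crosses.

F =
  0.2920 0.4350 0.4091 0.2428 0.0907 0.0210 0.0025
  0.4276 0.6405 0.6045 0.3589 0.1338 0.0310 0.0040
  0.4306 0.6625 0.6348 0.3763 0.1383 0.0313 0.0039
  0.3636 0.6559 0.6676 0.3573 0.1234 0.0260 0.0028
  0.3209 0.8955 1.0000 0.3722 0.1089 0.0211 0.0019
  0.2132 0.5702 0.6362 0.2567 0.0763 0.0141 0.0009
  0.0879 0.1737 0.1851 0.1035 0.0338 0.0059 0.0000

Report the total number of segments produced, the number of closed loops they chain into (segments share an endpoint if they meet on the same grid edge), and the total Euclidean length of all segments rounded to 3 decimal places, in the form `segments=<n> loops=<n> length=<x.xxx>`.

segments=6 loops=1 length=4.138

cell (3,0): code 0100 → (3.601,1.000)–(4.000,0.834)
cell (3,1): code 1100 → (3.398,2.000)–(3.601,1.000)
cell (3,2): code 1000 → (4.000,2.319)–(3.398,2.000)
cell (4,0): code 0010 → (4.000,0.834)–(4.294,1.000)
cell (4,1): code 0011 → (4.294,1.000)–(4.550,2.000)
cell (4,2): code 0001 → (4.550,2.000)–(4.000,2.319)
total: 6 segments, chained into 1 closed loop(s), length Σ = 4.138116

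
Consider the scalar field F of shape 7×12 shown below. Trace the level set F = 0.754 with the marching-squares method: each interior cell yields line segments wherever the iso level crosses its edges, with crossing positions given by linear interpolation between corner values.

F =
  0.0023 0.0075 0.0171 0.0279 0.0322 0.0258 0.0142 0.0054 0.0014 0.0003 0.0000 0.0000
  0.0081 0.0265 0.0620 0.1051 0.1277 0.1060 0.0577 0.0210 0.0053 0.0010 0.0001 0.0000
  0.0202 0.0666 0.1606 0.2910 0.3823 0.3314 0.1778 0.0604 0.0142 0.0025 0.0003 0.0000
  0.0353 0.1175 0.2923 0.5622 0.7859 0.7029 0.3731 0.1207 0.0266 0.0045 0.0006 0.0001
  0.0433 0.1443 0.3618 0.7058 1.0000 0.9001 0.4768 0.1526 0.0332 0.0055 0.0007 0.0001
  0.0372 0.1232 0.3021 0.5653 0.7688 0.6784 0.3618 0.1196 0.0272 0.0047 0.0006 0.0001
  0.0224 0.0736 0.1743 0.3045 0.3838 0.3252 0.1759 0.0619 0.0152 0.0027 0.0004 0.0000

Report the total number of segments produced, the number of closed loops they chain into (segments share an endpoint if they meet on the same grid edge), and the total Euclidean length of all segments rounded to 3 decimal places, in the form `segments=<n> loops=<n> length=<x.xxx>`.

cell (2,3): code 0100 → (2.921,4.000)–(3.000,3.857)
cell (2,4): code 1000 → (3.000,4.384)–(2.921,4.000)
cell (3,3): code 0110 → (3.000,3.857)–(4.000,3.164)
cell (3,4): code 1101 → (3.259,5.000)–(3.000,4.384)
cell (3,5): code 1000 → (4.000,5.345)–(3.259,5.000)
cell (4,3): code 0110 → (4.000,3.164)–(5.000,3.927)
cell (4,4): code 1011 → (5.000,4.164)–(4.659,5.000)
cell (4,5): code 0001 → (4.659,5.000)–(4.000,5.345)
cell (5,3): code 0010 → (5.000,3.927)–(5.038,4.000)
cell (5,4): code 0001 → (5.038,4.000)–(5.000,4.164)
total: 10 segments, chained into 1 closed loop(s), length Σ = 6.413280

segments=10 loops=1 length=6.413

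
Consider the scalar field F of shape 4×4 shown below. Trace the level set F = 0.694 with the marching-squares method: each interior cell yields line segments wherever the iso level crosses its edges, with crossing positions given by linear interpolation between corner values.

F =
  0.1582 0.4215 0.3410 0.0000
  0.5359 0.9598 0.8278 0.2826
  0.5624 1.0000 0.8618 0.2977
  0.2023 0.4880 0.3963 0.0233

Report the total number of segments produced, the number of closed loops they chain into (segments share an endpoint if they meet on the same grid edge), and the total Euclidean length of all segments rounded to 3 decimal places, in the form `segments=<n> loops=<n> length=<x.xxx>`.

segments=8 loops=1 length=6.609

cell (0,0): code 0100 → (0.506,1.000)–(1.000,0.373)
cell (0,1): code 1100 → (0.725,2.000)–(0.506,1.000)
cell (0,2): code 1000 → (1.000,2.245)–(0.725,2.000)
cell (1,0): code 0110 → (1.000,0.373)–(2.000,0.301)
cell (1,2): code 1001 → (2.000,2.297)–(1.000,2.245)
cell (2,0): code 0010 → (2.000,0.301)–(2.598,1.000)
cell (2,1): code 0011 → (2.598,1.000)–(2.360,2.000)
cell (2,2): code 0001 → (2.360,2.000)–(2.000,2.297)
total: 8 segments, chained into 1 closed loop(s), length Σ = 6.609211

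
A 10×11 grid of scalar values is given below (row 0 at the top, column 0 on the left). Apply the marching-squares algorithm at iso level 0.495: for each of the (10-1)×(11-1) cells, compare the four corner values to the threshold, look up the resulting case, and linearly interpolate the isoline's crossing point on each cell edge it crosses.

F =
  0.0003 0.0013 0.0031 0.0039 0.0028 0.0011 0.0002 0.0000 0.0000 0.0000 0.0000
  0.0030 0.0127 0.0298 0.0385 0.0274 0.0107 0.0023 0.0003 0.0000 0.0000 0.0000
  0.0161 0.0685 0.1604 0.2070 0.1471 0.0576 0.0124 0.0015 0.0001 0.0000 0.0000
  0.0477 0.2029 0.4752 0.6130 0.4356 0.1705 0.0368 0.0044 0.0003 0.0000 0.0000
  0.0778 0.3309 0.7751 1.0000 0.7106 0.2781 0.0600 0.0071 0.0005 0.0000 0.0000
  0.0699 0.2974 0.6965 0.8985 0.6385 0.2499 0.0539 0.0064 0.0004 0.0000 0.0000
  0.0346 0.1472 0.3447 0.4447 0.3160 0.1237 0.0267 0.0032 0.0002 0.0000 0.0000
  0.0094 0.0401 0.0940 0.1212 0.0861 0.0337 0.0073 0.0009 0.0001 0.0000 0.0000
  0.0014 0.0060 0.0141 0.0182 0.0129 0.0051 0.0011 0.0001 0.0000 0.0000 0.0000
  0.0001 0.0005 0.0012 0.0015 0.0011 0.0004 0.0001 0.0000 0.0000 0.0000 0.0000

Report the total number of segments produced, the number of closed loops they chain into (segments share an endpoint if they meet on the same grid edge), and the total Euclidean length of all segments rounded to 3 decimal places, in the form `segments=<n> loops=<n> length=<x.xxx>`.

cell (2,2): code 0100 → (2.709,3.000)–(3.000,2.144)
cell (2,3): code 1000 → (3.000,3.665)–(2.709,3.000)
cell (3,1): code 0100 → (3.066,2.000)–(4.000,1.369)
cell (3,2): code 1110 → (3.000,2.144)–(3.066,2.000)
cell (3,3): code 1101 → (3.216,4.000)–(3.000,3.665)
cell (3,4): code 1000 → (4.000,4.498)–(3.216,4.000)
cell (4,1): code 0110 → (4.000,1.369)–(5.000,1.495)
cell (4,4): code 1001 → (5.000,4.369)–(4.000,4.498)
cell (5,1): code 0010 → (5.000,1.495)–(5.573,2.000)
cell (5,2): code 0011 → (5.573,2.000)–(5.889,3.000)
cell (5,3): code 0011 → (5.889,3.000)–(5.445,4.000)
cell (5,4): code 0001 → (5.445,4.000)–(5.000,4.369)
total: 12 segments, chained into 1 closed loop(s), length Σ = 9.743765

segments=12 loops=1 length=9.744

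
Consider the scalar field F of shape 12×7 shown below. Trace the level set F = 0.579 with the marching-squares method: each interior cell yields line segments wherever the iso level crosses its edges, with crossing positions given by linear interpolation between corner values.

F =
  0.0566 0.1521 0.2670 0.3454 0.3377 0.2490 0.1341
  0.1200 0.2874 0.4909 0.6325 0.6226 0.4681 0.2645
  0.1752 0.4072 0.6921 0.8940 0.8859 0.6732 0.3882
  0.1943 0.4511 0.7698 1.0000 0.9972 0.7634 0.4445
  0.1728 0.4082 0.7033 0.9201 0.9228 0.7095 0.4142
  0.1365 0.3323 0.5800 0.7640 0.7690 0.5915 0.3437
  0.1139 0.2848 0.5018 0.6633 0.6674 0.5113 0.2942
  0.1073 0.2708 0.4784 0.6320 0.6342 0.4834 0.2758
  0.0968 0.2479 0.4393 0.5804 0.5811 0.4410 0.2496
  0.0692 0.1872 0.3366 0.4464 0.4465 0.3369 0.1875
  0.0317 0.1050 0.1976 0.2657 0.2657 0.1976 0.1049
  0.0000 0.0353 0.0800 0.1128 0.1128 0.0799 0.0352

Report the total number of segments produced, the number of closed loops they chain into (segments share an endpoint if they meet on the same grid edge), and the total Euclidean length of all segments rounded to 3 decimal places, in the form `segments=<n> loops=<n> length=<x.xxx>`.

segments=24 loops=1 length=18.298

cell (0,2): code 0100 → (0.814,3.000)–(1.000,2.622)
cell (0,3): code 1100 → (0.847,4.000)–(0.814,3.000)
cell (0,4): code 1000 → (1.000,4.282)–(0.847,4.000)
cell (1,1): code 0100 → (1.438,2.000)–(2.000,1.603)
cell (1,2): code 1110 → (1.000,2.622)–(1.438,2.000)
cell (1,4): code 1101 → (1.541,5.000)–(1.000,4.282)
cell (1,5): code 1000 → (2.000,5.331)–(1.541,5.000)
cell (2,1): code 0110 → (2.000,1.603)–(3.000,1.401)
cell (2,5): code 1001 → (3.000,5.578)–(2.000,5.331)
cell (3,1): code 0110 → (3.000,1.401)–(4.000,1.579)
cell (3,5): code 1001 → (4.000,5.442)–(3.000,5.578)
cell (4,1): code 0110 → (4.000,1.579)–(5.000,1.996)
cell (4,5): code 1001 → (5.000,5.050)–(4.000,5.442)
cell (5,1): code 0010 → (5.000,1.996)–(5.013,2.000)
cell (5,2): code 0111 → (5.013,2.000)–(6.000,2.478)
cell (5,4): code 1011 → (6.000,4.566)–(5.156,5.000)
cell (5,5): code 0001 → (5.156,5.000)–(5.000,5.050)
cell (6,2): code 0110 → (6.000,2.478)–(7.000,2.655)
cell (6,4): code 1001 → (7.000,4.366)–(6.000,4.566)
cell (7,2): code 0110 → (7.000,2.655)–(8.000,2.990)
cell (7,4): code 1001 → (8.000,4.015)–(7.000,4.366)
cell (8,2): code 0010 → (8.000,2.990)–(8.010,3.000)
cell (8,3): code 0011 → (8.010,3.000)–(8.016,4.000)
cell (8,4): code 0001 → (8.016,4.000)–(8.000,4.015)
total: 24 segments, chained into 1 closed loop(s), length Σ = 18.298085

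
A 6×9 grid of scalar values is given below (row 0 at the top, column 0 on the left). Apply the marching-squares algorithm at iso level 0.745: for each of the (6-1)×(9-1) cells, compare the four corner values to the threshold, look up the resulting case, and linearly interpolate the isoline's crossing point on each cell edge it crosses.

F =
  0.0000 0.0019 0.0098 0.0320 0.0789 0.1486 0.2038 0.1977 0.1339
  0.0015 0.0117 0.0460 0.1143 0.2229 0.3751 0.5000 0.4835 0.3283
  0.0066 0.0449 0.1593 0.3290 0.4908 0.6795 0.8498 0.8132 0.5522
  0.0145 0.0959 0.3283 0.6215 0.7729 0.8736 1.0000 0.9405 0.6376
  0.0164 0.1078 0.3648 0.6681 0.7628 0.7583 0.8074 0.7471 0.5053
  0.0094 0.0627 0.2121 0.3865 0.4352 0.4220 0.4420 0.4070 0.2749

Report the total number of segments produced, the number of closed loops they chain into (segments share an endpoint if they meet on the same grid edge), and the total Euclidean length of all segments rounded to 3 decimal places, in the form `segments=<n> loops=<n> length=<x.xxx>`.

cell (1,5): code 0100 → (1.700,6.000)–(2.000,5.385)
cell (1,6): code 1100 → (1.793,7.000)–(1.700,6.000)
cell (1,7): code 1000 → (2.000,7.261)–(1.793,7.000)
cell (2,3): code 0100 → (2.901,4.000)–(3.000,3.816)
cell (2,4): code 1100 → (2.337,5.000)–(2.901,4.000)
cell (2,5): code 1110 → (2.000,5.385)–(2.337,5.000)
cell (2,7): code 1001 → (3.000,7.645)–(2.000,7.261)
cell (3,3): code 0110 → (3.000,3.816)–(4.000,3.812)
cell (3,7): code 1001 → (4.000,7.009)–(3.000,7.645)
cell (4,3): code 0010 → (4.000,3.812)–(4.054,4.000)
cell (4,4): code 0011 → (4.054,4.000)–(4.040,5.000)
cell (4,5): code 0011 → (4.040,5.000)–(4.171,6.000)
cell (4,6): code 0011 → (4.171,6.000)–(4.006,7.000)
cell (4,7): code 0001 → (4.006,7.000)–(4.000,7.009)
total: 14 segments, chained into 1 closed loop(s), length Σ = 10.375930

segments=14 loops=1 length=10.376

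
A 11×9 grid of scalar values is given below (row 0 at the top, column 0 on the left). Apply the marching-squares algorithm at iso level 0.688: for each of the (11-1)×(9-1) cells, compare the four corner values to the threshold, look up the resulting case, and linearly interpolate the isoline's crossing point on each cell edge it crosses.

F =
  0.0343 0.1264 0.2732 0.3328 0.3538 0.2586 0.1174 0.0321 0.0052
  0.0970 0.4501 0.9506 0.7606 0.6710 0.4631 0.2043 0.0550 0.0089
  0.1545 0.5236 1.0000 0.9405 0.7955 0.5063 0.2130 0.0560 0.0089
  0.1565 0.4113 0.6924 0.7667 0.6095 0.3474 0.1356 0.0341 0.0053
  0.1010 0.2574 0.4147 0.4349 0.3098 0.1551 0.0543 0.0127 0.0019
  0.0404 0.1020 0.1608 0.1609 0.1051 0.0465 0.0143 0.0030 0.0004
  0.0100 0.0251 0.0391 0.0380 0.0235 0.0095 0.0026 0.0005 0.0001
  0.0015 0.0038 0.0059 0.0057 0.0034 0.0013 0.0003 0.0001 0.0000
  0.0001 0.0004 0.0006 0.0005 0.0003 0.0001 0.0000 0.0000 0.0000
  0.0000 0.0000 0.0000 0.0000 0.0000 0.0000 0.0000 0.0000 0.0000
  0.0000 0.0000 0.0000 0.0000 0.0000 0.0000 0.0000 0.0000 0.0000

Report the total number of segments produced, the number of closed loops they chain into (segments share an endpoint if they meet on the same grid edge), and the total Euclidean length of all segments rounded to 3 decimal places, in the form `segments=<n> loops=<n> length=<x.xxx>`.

cell (0,1): code 0100 → (0.612,2.000)–(1.000,1.475)
cell (0,2): code 1100 → (0.830,3.000)–(0.612,2.000)
cell (0,3): code 1000 → (1.000,3.810)–(0.830,3.000)
cell (1,1): code 0110 → (1.000,1.475)–(2.000,1.345)
cell (1,3): code 1101 → (1.137,4.000)–(1.000,3.810)
cell (1,4): code 1000 → (2.000,4.372)–(1.137,4.000)
cell (2,1): code 0110 → (2.000,1.345)–(3.000,1.984)
cell (2,3): code 1011 → (3.000,3.501)–(2.578,4.000)
cell (2,4): code 0001 → (2.578,4.000)–(2.000,4.372)
cell (3,1): code 0010 → (3.000,1.984)–(3.016,2.000)
cell (3,2): code 0011 → (3.016,2.000)–(3.237,3.000)
cell (3,3): code 0001 → (3.237,3.000)–(3.000,3.501)
total: 12 segments, chained into 1 closed loop(s), length Σ = 8.814269

segments=12 loops=1 length=8.814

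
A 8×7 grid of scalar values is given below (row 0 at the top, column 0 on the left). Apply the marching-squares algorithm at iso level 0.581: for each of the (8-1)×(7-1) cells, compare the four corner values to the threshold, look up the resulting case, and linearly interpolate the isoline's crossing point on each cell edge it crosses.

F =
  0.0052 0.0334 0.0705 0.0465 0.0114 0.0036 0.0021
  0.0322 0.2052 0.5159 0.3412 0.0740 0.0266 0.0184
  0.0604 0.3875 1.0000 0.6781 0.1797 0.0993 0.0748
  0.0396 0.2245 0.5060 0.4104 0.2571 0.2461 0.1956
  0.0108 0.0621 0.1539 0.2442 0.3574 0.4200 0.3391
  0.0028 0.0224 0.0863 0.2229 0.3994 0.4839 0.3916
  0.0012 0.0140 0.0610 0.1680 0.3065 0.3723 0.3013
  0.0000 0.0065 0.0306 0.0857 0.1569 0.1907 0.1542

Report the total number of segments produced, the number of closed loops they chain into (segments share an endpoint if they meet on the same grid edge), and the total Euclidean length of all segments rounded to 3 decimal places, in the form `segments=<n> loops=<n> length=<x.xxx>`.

segments=6 loops=1 length=5.219

cell (1,1): code 0100 → (1.134,2.000)–(2.000,1.316)
cell (1,2): code 1100 → (1.712,3.000)–(1.134,2.000)
cell (1,3): code 1000 → (2.000,3.195)–(1.712,3.000)
cell (2,1): code 0010 → (2.000,1.316)–(2.848,2.000)
cell (2,2): code 0011 → (2.848,2.000)–(2.363,3.000)
cell (2,3): code 0001 → (2.363,3.000)–(2.000,3.195)
total: 6 segments, chained into 1 closed loop(s), length Σ = 5.218791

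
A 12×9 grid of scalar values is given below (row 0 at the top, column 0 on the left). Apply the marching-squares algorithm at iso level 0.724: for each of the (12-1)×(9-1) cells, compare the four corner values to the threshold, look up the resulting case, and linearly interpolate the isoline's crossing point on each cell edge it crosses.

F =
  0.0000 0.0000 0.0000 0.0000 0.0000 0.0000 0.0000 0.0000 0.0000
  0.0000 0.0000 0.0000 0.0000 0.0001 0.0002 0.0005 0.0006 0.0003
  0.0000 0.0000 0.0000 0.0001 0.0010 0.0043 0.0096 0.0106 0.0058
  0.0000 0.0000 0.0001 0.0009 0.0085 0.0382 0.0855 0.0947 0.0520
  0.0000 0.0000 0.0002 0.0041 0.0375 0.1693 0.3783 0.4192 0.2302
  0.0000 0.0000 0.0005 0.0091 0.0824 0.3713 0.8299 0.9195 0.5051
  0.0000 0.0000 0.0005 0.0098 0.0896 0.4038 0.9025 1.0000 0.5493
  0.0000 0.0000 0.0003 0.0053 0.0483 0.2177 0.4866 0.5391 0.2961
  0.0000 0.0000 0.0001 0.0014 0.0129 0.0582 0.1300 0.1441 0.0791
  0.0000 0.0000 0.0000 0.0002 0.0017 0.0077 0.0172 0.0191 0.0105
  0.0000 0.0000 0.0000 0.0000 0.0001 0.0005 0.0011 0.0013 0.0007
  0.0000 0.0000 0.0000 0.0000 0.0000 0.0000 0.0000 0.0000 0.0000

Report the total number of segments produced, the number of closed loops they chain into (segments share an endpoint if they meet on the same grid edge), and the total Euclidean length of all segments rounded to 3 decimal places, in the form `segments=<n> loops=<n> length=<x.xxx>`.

segments=8 loops=1 length=6.401

cell (4,5): code 0100 → (4.766,6.000)–(5.000,5.769)
cell (4,6): code 1100 → (4.609,7.000)–(4.766,6.000)
cell (4,7): code 1000 → (5.000,7.472)–(4.609,7.000)
cell (5,5): code 0110 → (5.000,5.769)–(6.000,5.642)
cell (5,7): code 1001 → (6.000,7.612)–(5.000,7.472)
cell (6,5): code 0010 → (6.000,5.642)–(6.429,6.000)
cell (6,6): code 0011 → (6.429,6.000)–(6.599,7.000)
cell (6,7): code 0001 → (6.599,7.000)–(6.000,7.612)
total: 8 segments, chained into 1 closed loop(s), length Σ = 6.401353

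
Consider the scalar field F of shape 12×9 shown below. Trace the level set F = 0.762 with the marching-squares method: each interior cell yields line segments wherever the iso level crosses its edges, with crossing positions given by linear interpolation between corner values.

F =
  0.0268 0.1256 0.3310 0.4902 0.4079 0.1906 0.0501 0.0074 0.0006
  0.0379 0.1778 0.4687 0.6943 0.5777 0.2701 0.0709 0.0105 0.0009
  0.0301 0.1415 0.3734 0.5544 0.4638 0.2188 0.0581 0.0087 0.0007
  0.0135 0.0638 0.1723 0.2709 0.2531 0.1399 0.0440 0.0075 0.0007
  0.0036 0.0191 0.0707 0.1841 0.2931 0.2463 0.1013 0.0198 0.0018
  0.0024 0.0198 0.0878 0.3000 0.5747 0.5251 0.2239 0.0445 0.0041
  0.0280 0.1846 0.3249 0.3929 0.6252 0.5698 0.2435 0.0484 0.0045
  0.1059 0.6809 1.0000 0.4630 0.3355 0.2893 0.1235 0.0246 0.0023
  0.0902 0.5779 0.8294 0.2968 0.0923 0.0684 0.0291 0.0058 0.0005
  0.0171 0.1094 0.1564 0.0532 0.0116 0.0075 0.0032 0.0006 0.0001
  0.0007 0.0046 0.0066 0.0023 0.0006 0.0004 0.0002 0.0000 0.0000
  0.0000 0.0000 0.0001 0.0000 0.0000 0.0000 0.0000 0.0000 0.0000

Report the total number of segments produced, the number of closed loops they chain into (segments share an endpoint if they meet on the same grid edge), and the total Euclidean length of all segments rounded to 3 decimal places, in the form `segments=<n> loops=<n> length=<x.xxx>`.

cell (6,1): code 0100 → (6.647,2.000)–(7.000,1.254)
cell (6,2): code 1000 → (7.000,2.443)–(6.647,2.000)
cell (7,1): code 0110 → (7.000,1.254)–(8.000,1.732)
cell (7,2): code 1001 → (8.000,2.127)–(7.000,2.443)
cell (8,1): code 0010 → (8.000,1.732)–(8.100,2.000)
cell (8,2): code 0001 → (8.100,2.000)–(8.000,2.127)
total: 6 segments, chained into 1 closed loop(s), length Σ = 3.996006

segments=6 loops=1 length=3.996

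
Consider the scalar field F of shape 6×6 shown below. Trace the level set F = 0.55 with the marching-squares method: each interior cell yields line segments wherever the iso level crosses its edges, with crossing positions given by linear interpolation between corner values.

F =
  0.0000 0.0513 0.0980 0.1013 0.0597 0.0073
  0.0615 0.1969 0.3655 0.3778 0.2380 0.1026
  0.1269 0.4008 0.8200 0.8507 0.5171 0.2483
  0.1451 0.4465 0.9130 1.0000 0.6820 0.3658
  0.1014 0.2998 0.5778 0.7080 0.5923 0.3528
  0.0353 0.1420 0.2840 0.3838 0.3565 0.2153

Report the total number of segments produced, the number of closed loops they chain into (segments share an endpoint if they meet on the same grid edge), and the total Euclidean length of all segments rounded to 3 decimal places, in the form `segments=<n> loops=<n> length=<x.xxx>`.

cell (1,1): code 0100 → (1.406,2.000)–(2.000,1.356)
cell (1,2): code 1100 → (1.364,3.000)–(1.406,2.000)
cell (1,3): code 1000 → (2.000,3.901)–(1.364,3.000)
cell (2,1): code 0110 → (2.000,1.356)–(3.000,1.222)
cell (2,3): code 1101 → (2.200,4.000)–(2.000,3.901)
cell (2,4): code 1000 → (3.000,4.417)–(2.200,4.000)
cell (3,1): code 0110 → (3.000,1.222)–(4.000,1.900)
cell (3,4): code 1001 → (4.000,4.177)–(3.000,4.417)
cell (4,1): code 0010 → (4.000,1.900)–(4.095,2.000)
cell (4,2): code 0011 → (4.095,2.000)–(4.487,3.000)
cell (4,3): code 0011 → (4.487,3.000)–(4.179,4.000)
cell (4,4): code 0001 → (4.179,4.000)–(4.000,4.177)
total: 12 segments, chained into 1 closed loop(s), length Σ = 9.861438

segments=12 loops=1 length=9.861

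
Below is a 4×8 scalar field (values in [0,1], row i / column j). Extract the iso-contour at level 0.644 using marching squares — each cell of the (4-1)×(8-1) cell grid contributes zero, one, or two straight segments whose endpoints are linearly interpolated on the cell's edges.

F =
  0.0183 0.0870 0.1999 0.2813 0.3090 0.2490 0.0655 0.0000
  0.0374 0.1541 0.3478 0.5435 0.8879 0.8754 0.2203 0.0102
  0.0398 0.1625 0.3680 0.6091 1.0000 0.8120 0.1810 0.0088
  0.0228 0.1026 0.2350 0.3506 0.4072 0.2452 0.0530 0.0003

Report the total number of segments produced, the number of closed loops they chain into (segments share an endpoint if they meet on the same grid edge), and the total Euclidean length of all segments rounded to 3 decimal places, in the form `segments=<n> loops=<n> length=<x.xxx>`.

segments=8 loops=1 length=6.895

cell (0,3): code 0100 → (0.579,4.000)–(1.000,3.292)
cell (0,4): code 1100 → (0.631,5.000)–(0.579,4.000)
cell (0,5): code 1000 → (1.000,5.353)–(0.631,5.000)
cell (1,3): code 0110 → (1.000,3.292)–(2.000,3.089)
cell (1,5): code 1001 → (2.000,5.266)–(1.000,5.353)
cell (2,3): code 0010 → (2.000,3.089)–(2.601,4.000)
cell (2,4): code 0011 → (2.601,4.000)–(2.296,5.000)
cell (2,5): code 0001 → (2.296,5.000)–(2.000,5.266)
total: 8 segments, chained into 1 closed loop(s), length Σ = 6.895121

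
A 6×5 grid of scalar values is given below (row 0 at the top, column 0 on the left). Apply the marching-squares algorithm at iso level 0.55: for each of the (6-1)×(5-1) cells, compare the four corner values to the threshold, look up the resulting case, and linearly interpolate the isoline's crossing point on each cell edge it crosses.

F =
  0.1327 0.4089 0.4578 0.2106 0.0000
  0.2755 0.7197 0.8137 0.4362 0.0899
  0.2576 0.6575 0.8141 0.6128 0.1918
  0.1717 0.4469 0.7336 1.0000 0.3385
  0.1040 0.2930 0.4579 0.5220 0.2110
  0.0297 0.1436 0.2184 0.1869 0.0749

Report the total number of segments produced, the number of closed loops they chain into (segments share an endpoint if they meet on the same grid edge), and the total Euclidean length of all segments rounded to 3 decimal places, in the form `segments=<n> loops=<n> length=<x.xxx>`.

cell (0,0): code 0100 → (0.454,1.000)–(1.000,0.618)
cell (0,1): code 1100 → (0.259,2.000)–(0.454,1.000)
cell (0,2): code 1000 → (1.000,2.699)–(0.259,2.000)
cell (1,0): code 0110 → (1.000,0.618)–(2.000,0.731)
cell (1,2): code 1101 → (1.644,3.000)–(1.000,2.699)
cell (1,3): code 1000 → (2.000,3.149)–(1.644,3.000)
cell (2,0): code 0010 → (2.000,0.731)–(2.510,1.000)
cell (2,1): code 0111 → (2.510,1.000)–(3.000,1.360)
cell (2,3): code 1001 → (3.000,3.680)–(2.000,3.149)
cell (3,1): code 0010 → (3.000,1.360)–(3.666,2.000)
cell (3,2): code 0011 → (3.666,2.000)–(3.941,3.000)
cell (3,3): code 0001 → (3.941,3.000)–(3.000,3.680)
total: 12 segments, chained into 1 closed loop(s), length Σ = 10.246214

segments=12 loops=1 length=10.246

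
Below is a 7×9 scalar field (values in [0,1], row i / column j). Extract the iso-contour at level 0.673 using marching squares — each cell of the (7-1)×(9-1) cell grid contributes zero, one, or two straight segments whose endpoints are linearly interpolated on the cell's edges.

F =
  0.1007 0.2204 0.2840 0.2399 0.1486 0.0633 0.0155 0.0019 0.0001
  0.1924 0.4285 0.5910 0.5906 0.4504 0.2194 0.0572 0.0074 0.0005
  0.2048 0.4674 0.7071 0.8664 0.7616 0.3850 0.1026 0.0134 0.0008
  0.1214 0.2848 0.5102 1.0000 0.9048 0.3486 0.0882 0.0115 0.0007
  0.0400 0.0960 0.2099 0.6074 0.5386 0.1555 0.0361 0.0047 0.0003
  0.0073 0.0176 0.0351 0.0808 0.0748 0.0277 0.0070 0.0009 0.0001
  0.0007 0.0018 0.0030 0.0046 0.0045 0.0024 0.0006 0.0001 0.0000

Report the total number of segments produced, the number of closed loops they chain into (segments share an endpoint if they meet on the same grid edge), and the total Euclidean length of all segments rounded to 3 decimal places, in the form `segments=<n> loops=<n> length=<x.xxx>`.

segments=10 loops=1 length=7.835

cell (1,1): code 0100 → (1.706,2.000)–(2.000,1.858)
cell (1,2): code 1100 → (1.299,3.000)–(1.706,2.000)
cell (1,3): code 1100 → (1.715,4.000)–(1.299,3.000)
cell (1,4): code 1000 → (2.000,4.235)–(1.715,4.000)
cell (2,1): code 0010 → (2.000,1.858)–(2.173,2.000)
cell (2,2): code 0111 → (2.173,2.000)–(3.000,2.332)
cell (2,4): code 1001 → (3.000,4.417)–(2.000,4.235)
cell (3,2): code 0010 → (3.000,2.332)–(3.833,3.000)
cell (3,3): code 0011 → (3.833,3.000)–(3.633,4.000)
cell (3,4): code 0001 → (3.633,4.000)–(3.000,4.417)
total: 10 segments, chained into 1 closed loop(s), length Σ = 7.835498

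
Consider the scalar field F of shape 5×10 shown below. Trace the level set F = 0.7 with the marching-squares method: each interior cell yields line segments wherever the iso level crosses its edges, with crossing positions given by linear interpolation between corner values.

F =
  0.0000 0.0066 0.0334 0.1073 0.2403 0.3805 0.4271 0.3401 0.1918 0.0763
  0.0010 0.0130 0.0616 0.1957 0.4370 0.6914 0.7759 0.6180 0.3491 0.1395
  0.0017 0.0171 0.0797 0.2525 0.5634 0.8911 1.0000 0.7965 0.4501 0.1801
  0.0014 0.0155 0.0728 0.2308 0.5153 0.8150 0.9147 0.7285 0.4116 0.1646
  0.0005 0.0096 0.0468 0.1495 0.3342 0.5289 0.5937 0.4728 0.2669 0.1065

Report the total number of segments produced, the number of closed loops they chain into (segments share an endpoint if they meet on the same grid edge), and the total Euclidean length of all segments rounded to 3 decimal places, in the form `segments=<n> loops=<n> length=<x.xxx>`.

cell (0,5): code 0100 → (0.782,6.000)–(1.000,5.102)
cell (0,6): code 1000 → (1.000,6.481)–(0.782,6.000)
cell (1,4): code 0100 → (1.043,5.000)–(2.000,4.417)
cell (1,5): code 1110 → (1.000,5.102)–(1.043,5.000)
cell (1,6): code 1101 → (1.459,7.000)–(1.000,6.481)
cell (1,7): code 1000 → (2.000,7.279)–(1.459,7.000)
cell (2,4): code 0110 → (2.000,4.417)–(3.000,4.616)
cell (2,7): code 1001 → (3.000,7.090)–(2.000,7.279)
cell (3,4): code 0010 → (3.000,4.616)–(3.402,5.000)
cell (3,5): code 0011 → (3.402,5.000)–(3.669,6.000)
cell (3,6): code 0011 → (3.669,6.000)–(3.111,7.000)
cell (3,7): code 0001 → (3.111,7.000)–(3.000,7.090)
total: 12 segments, chained into 1 closed loop(s), length Σ = 8.900606

segments=12 loops=1 length=8.901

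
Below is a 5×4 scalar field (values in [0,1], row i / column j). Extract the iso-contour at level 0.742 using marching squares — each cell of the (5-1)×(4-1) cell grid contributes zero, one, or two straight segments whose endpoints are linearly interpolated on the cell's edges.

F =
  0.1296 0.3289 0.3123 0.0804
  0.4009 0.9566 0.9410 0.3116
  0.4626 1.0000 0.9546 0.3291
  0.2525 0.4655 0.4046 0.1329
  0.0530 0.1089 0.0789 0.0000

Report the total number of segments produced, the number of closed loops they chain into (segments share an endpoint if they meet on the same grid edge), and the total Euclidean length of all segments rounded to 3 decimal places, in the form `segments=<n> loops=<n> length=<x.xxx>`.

segments=8 loops=1 length=6.168

cell (0,0): code 0100 → (0.658,1.000)–(1.000,0.614)
cell (0,1): code 1100 → (0.683,2.000)–(0.658,1.000)
cell (0,2): code 1000 → (1.000,2.316)–(0.683,2.000)
cell (1,0): code 0110 → (1.000,0.614)–(2.000,0.520)
cell (1,2): code 1001 → (2.000,2.340)–(1.000,2.316)
cell (2,0): code 0010 → (2.000,0.520)–(2.483,1.000)
cell (2,1): code 0011 → (2.483,1.000)–(2.387,2.000)
cell (2,2): code 0001 → (2.387,2.000)–(2.000,2.340)
total: 8 segments, chained into 1 closed loop(s), length Σ = 6.168288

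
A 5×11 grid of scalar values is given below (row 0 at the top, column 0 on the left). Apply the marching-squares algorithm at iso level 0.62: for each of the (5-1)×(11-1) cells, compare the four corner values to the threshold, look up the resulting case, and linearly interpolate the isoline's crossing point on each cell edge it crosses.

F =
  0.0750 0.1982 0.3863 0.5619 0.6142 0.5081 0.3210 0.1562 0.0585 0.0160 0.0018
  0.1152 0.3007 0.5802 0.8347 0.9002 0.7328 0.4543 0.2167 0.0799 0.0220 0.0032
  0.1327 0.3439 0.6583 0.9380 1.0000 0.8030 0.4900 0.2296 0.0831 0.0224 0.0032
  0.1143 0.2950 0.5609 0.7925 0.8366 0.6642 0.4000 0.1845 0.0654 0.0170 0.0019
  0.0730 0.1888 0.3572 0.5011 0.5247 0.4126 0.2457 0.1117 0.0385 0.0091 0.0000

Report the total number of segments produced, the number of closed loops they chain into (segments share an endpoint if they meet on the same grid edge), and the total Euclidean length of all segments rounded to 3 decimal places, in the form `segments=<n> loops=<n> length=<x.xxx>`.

cell (0,2): code 0100 → (0.213,3.000)–(1.000,2.156)
cell (0,3): code 1100 → (0.020,4.000)–(0.213,3.000)
cell (0,4): code 1100 → (0.498,5.000)–(0.020,4.000)
cell (0,5): code 1000 → (1.000,5.405)–(0.498,5.000)
cell (1,1): code 0100 → (1.510,2.000)–(2.000,1.878)
cell (1,2): code 1110 → (1.000,2.156)–(1.510,2.000)
cell (1,5): code 1001 → (2.000,5.585)–(1.000,5.405)
cell (2,1): code 0010 → (2.000,1.878)–(2.393,2.000)
cell (2,2): code 0111 → (2.393,2.000)–(3.000,2.255)
cell (2,5): code 1001 → (3.000,5.167)–(2.000,5.585)
cell (3,2): code 0010 → (3.000,2.255)–(3.592,3.000)
cell (3,3): code 0011 → (3.592,3.000)–(3.694,4.000)
cell (3,4): code 0011 → (3.694,4.000)–(3.176,5.000)
cell (3,5): code 0001 → (3.176,5.000)–(3.000,5.167)
total: 14 segments, chained into 1 closed loop(s), length Σ = 11.459075

segments=14 loops=1 length=11.459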